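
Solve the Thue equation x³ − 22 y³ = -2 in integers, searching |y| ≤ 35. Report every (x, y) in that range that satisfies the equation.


The equation is x³ - 22y³ = -2. For fixed y, x³ = 22·y³ − 2, so a solution requires the RHS to be a perfect cube.
Strategy: iterate y from -35 to 35, compute RHS = 22·y³ − 2, and check whether it is a (positive or negative) perfect cube.
Check small values of y:
  y = 0: RHS = -2 is not a perfect cube.
  y = 1: RHS = 20 is not a perfect cube.
  y = -1: RHS = -24 is not a perfect cube.
  y = 2: RHS = 174 is not a perfect cube.
  y = -2: RHS = -178 is not a perfect cube.
  y = 3: RHS = 592 is not a perfect cube.
  y = -3: RHS = -596 is not a perfect cube.
Continuing the search up to |y| = 35 finds no solutions either.
No (x, y) in the scanned range satisfies the equation.

No integer solutions with |y| ≤ 35.


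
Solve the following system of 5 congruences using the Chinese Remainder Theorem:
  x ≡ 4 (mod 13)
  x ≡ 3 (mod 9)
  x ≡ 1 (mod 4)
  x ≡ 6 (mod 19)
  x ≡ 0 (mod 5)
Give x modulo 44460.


Product of moduli M = 13 · 9 · 4 · 19 · 5 = 44460.
Merge one congruence at a time:
  Start: x ≡ 4 (mod 13).
  Combine with x ≡ 3 (mod 9); new modulus lcm = 117.
    Write x = 4 + 13·t and substitute into x ≡ 3 (mod 9): 13·t ≡ 3 − 4 = -1 (mod 9).
    Reduce coefficients mod 9: 4·t ≡ 8 (mod 9).
    The inverse of 4 mod 9 is 7 (since 4·7 = 28 = 3·9 + 1), so t ≡ 7·8 = 56 ≡ 2 (mod 9).
    Then x = 4 + 13·2 = 30, valid modulo lcm(13, 9) = 117: x ≡ 30 (mod 117).
  Combine with x ≡ 1 (mod 4); new modulus lcm = 468.
    Write x = 30 + 117·t and substitute into x ≡ 1 (mod 4): 117·t ≡ 1 − 30 = -29 (mod 4).
    Reduce coefficients mod 4: 1·t ≡ 3 (mod 4).
    So t ≡ 3 (mod 4).
    Then x = 30 + 117·3 = 381, valid modulo lcm(117, 4) = 468: x ≡ 381 (mod 468).
  Combine with x ≡ 6 (mod 19); new modulus lcm = 8892.
    Write x = 381 + 468·t and substitute into x ≡ 6 (mod 19): 468·t ≡ 6 − 381 = -375 (mod 19).
    Reduce coefficients mod 19: 12·t ≡ 5 (mod 19).
    The inverse of 12 mod 19 is 8 (since 12·8 = 96 = 5·19 + 1), so t ≡ 8·5 = 40 ≡ 2 (mod 19).
    Then x = 381 + 468·2 = 1317, valid modulo lcm(468, 19) = 8892: x ≡ 1317 (mod 8892).
  Combine with x ≡ 0 (mod 5); new modulus lcm = 44460.
    Write x = 1317 + 8892·t and substitute into x ≡ 0 (mod 5): 8892·t ≡ 0 − 1317 = -1317 (mod 5).
    Reduce coefficients mod 5: 2·t ≡ 3 (mod 5).
    The inverse of 2 mod 5 is 3 (since 2·3 = 6 = 1·5 + 1), so t ≡ 3·3 = 9 ≡ 4 (mod 5).
    Then x = 1317 + 8892·4 = 36885, valid modulo lcm(8892, 5) = 44460: x ≡ 36885 (mod 44460).
Verify against each original: 36885 mod 13 = 4, 36885 mod 9 = 3, 36885 mod 4 = 1, 36885 mod 19 = 6, 36885 mod 5 = 0.

x ≡ 36885 (mod 44460).


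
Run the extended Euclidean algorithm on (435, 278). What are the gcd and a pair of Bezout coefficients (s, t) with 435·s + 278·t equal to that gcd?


Euclidean algorithm on (435, 278) — divide until remainder is 0:
  435 = 1 · 278 + 157
  278 = 1 · 157 + 121
  157 = 1 · 121 + 36
  121 = 3 · 36 + 13
  36 = 2 · 13 + 10
  13 = 1 · 10 + 3
  10 = 3 · 3 + 1
  3 = 3 · 1 + 0
gcd(435, 278) = 1.
Track Bezout coefficients alongside the remainders: start with r₀ = 435 = a·1 + b·0 (s = 1, t = 0) and r₁ = 278 = a·0 + b·1 (s = 0, t = 1); each new remainder r_{k+1} = r_{k-1} − q_k·r_k inherits s_{k+1} = s_{k-1} − q_k·s_k, t_{k+1} = t_{k-1} − q_k·t_k, so r_k = a·s_k + b·t_k at every step:
  q = 1: r = 157, s = 1 − 1·0 = 1, t = 0 − 1·1 = -1  (check: 435·1 + 278·(-1) = 157)
  q = 1: r = 121, s = 0 − 1·1 = -1, t = 1 − 1·(-1) = 2  (check: 435·(-1) + 278·2 = 121)
  q = 1: r = 36, s = 1 − 1·(-1) = 2, t = -1 − 1·2 = -3  (check: 435·2 + 278·(-3) = 36)
  q = 3: r = 13, s = -1 − 3·2 = -7, t = 2 − 3·(-3) = 11  (check: 435·(-7) + 278·11 = 13)
  q = 2: r = 10, s = 2 − 2·(-7) = 16, t = -3 − 2·11 = -25  (check: 435·16 + 278·(-25) = 10)
  q = 1: r = 3, s = -7 − 1·16 = -23, t = 11 − 1·(-25) = 36  (check: 435·(-23) + 278·36 = 3)
  q = 3: r = 1, s = 16 − 3·(-23) = 85, t = -25 − 3·36 = -133  (check: 435·85 + 278·(-133) = 1)
The row with r = 1 (the gcd) gives the Bezout coefficients s = 85, t = -133.
Result: 435 · (85) + 278 · (-133) = 1.

gcd(435, 278) = 1; s = 85, t = -133 (check: 435·85 + 278·(-133) = 1).


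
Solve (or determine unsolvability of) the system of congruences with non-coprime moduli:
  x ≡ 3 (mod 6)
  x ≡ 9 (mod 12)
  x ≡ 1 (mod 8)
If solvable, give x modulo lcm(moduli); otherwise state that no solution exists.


Moduli 6, 12, 8 are not pairwise coprime, so CRT works modulo lcm(m_i) when all pairwise compatibility conditions hold.
Pairwise compatibility: gcd(m_i, m_j) must divide a_i - a_j for every pair.
Merge one congruence at a time:
  Start: x ≡ 3 (mod 6).
  Combine with x ≡ 9 (mod 12): gcd(6, 12) = 6; 9 - 3 = 6, which IS divisible by 6, so compatible.
    Write x = 3 + 6·t and substitute into x ≡ 9 (mod 12): 6·t ≡ 9 − 3 = 6 (mod 12).
    Divide the congruence (and modulus) by g = 6: 1·t ≡ 1 (mod 2).
    So t ≡ 1 (mod 2).
    Then x = 3 + 6·1 = 9, valid modulo lcm(6, 12) = 12: x ≡ 9 (mod 12).
  Combine with x ≡ 1 (mod 8): gcd(12, 8) = 4; 1 - 9 = -8, which IS divisible by 4, so compatible.
    Write x = 9 + 12·t and substitute into x ≡ 1 (mod 8): 12·t ≡ 1 − 9 = -8 (mod 8).
    Divide the congruence (and modulus) by g = 4: 3·t ≡ -2 (mod 2).
    Reduce coefficients mod 2: 1·t ≡ 0 (mod 2).
    So t ≡ 0 (mod 2).
    Then x = 9 + 12·0 = 9, valid modulo lcm(12, 8) = 24: x ≡ 9 (mod 24).
Verify: 9 mod 6 = 3, 9 mod 12 = 9, 9 mod 8 = 1.

x ≡ 9 (mod 24).


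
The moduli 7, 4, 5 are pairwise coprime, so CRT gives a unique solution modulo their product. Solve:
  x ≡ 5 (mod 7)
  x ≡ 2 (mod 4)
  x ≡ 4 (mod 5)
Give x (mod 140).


Moduli 7, 4, 5 are pairwise coprime; by CRT there is a unique solution modulo M = 7 · 4 · 5 = 140.
Solve pairwise, accumulating the modulus:
  Start with x ≡ 5 (mod 7).
  Combine with x ≡ 2 (mod 4): since gcd(7, 4) = 1, we get a unique residue mod 28.
    Write x = 5 + 7·t and substitute into x ≡ 2 (mod 4): 7·t ≡ 2 − 5 = -3 (mod 4).
    Reduce coefficients mod 4: 3·t ≡ 1 (mod 4).
    The inverse of 3 mod 4 is 3 (since 3·3 = 9 = 2·4 + 1), so t ≡ 3·1 = 3 ≡ 3 (mod 4).
    Then x = 5 + 7·3 = 26, valid modulo lcm(7, 4) = 28: x ≡ 26 (mod 28).
  Combine with x ≡ 4 (mod 5): since gcd(28, 5) = 1, we get a unique residue mod 140.
    Write x = 26 + 28·t and substitute into x ≡ 4 (mod 5): 28·t ≡ 4 − 26 = -22 (mod 5).
    Reduce coefficients mod 5: 3·t ≡ 3 (mod 5).
    The inverse of 3 mod 5 is 2 (since 3·2 = 6 = 1·5 + 1), so t ≡ 2·3 = 6 ≡ 1 (mod 5).
    Then x = 26 + 28·1 = 54, valid modulo lcm(28, 5) = 140: x ≡ 54 (mod 140).
Verify: 54 mod 7 = 5 ✓, 54 mod 4 = 2 ✓, 54 mod 5 = 4 ✓.

x ≡ 54 (mod 140).


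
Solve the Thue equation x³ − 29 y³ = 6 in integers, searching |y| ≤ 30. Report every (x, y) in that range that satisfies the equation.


The equation is x³ - 29y³ = 6. For fixed y, x³ = 29·y³ + 6, so a solution requires the RHS to be a perfect cube.
Strategy: iterate y from -30 to 30, compute RHS = 29·y³ + 6, and check whether it is a (positive or negative) perfect cube.
Check small values of y:
  y = 0: RHS = 6 is not a perfect cube.
  y = 1: RHS = 35 is not a perfect cube.
  y = -1: RHS = -23 is not a perfect cube.
  y = 2: RHS = 238 is not a perfect cube.
  y = -2: RHS = -226 is not a perfect cube.
  y = 3: RHS = 789 is not a perfect cube.
  y = -3: RHS = -777 is not a perfect cube.
Continuing the search up to |y| = 30 finds no solutions either.
No (x, y) in the scanned range satisfies the equation.

No integer solutions with |y| ≤ 30.


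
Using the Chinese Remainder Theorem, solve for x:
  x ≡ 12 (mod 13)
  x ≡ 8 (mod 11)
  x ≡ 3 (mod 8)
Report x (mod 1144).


Moduli 13, 11, 8 are pairwise coprime; by CRT there is a unique solution modulo M = 13 · 11 · 8 = 1144.
Solve pairwise, accumulating the modulus:
  Start with x ≡ 12 (mod 13).
  Combine with x ≡ 8 (mod 11): since gcd(13, 11) = 1, we get a unique residue mod 143.
    Write x = 12 + 13·t and substitute into x ≡ 8 (mod 11): 13·t ≡ 8 − 12 = -4 (mod 11).
    Reduce coefficients mod 11: 2·t ≡ 7 (mod 11).
    The inverse of 2 mod 11 is 6 (since 2·6 = 12 = 1·11 + 1), so t ≡ 6·7 = 42 ≡ 9 (mod 11).
    Then x = 12 + 13·9 = 129, valid modulo lcm(13, 11) = 143: x ≡ 129 (mod 143).
  Combine with x ≡ 3 (mod 8): since gcd(143, 8) = 1, we get a unique residue mod 1144.
    Write x = 129 + 143·t and substitute into x ≡ 3 (mod 8): 143·t ≡ 3 − 129 = -126 (mod 8).
    Reduce coefficients mod 8: 7·t ≡ 2 (mod 8).
    The inverse of 7 mod 8 is 7 (since 7·7 = 49 = 6·8 + 1), so t ≡ 7·2 = 14 ≡ 6 (mod 8).
    Then x = 129 + 143·6 = 987, valid modulo lcm(143, 8) = 1144: x ≡ 987 (mod 1144).
Verify: 987 mod 13 = 12 ✓, 987 mod 11 = 8 ✓, 987 mod 8 = 3 ✓.

x ≡ 987 (mod 1144).


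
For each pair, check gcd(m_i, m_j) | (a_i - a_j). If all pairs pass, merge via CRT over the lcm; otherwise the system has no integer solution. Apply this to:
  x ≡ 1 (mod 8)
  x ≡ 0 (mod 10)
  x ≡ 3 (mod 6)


Moduli 8, 10, 6 are not pairwise coprime, so CRT works modulo lcm(m_i) when all pairwise compatibility conditions hold.
Pairwise compatibility: gcd(m_i, m_j) must divide a_i - a_j for every pair.
Merge one congruence at a time:
  Start: x ≡ 1 (mod 8).
  Combine with x ≡ 0 (mod 10): gcd(8, 10) = 2, and 0 - 1 = -1 is NOT divisible by 2.
    ⇒ system is inconsistent (no integer solution).

No solution (the system is inconsistent).


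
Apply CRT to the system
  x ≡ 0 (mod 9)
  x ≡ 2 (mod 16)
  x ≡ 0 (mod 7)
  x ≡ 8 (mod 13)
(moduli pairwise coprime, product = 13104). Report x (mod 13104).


Product of moduli M = 9 · 16 · 7 · 13 = 13104.
Merge one congruence at a time:
  Start: x ≡ 0 (mod 9).
  Combine with x ≡ 2 (mod 16); new modulus lcm = 144.
    Write x = 0 + 9·t and substitute into x ≡ 2 (mod 16): 9·t ≡ 2 − 0 = 2 (mod 16).
    The inverse of 9 mod 16 is 9 (since 9·9 = 81 = 5·16 + 1), so t ≡ 9·2 = 18 ≡ 2 (mod 16).
    Then x = 0 + 9·2 = 18, valid modulo lcm(9, 16) = 144: x ≡ 18 (mod 144).
  Combine with x ≡ 0 (mod 7); new modulus lcm = 1008.
    Write x = 18 + 144·t and substitute into x ≡ 0 (mod 7): 144·t ≡ 0 − 18 = -18 (mod 7).
    Reduce coefficients mod 7: 4·t ≡ 3 (mod 7).
    The inverse of 4 mod 7 is 2 (since 4·2 = 8 = 1·7 + 1), so t ≡ 2·3 = 6 ≡ 6 (mod 7).
    Then x = 18 + 144·6 = 882, valid modulo lcm(144, 7) = 1008: x ≡ 882 (mod 1008).
  Combine with x ≡ 8 (mod 13); new modulus lcm = 13104.
    Write x = 882 + 1008·t and substitute into x ≡ 8 (mod 13): 1008·t ≡ 8 − 882 = -874 (mod 13).
    Reduce coefficients mod 13: 7·t ≡ 10 (mod 13).
    The inverse of 7 mod 13 is 2 (since 7·2 = 14 = 1·13 + 1), so t ≡ 2·10 = 20 ≡ 7 (mod 13).
    Then x = 882 + 1008·7 = 7938, valid modulo lcm(1008, 13) = 13104: x ≡ 7938 (mod 13104).
Verify against each original: 7938 mod 9 = 0, 7938 mod 16 = 2, 7938 mod 7 = 0, 7938 mod 13 = 8.

x ≡ 7938 (mod 13104).


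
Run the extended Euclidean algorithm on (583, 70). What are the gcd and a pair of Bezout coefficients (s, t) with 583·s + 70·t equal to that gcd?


Euclidean algorithm on (583, 70) — divide until remainder is 0:
  583 = 8 · 70 + 23
  70 = 3 · 23 + 1
  23 = 23 · 1 + 0
gcd(583, 70) = 1.
Track Bezout coefficients alongside the remainders: start with r₀ = 583 = a·1 + b·0 (s = 1, t = 0) and r₁ = 70 = a·0 + b·1 (s = 0, t = 1); each new remainder r_{k+1} = r_{k-1} − q_k·r_k inherits s_{k+1} = s_{k-1} − q_k·s_k, t_{k+1} = t_{k-1} − q_k·t_k, so r_k = a·s_k + b·t_k at every step:
  q = 8: r = 23, s = 1 − 8·0 = 1, t = 0 − 8·1 = -8  (check: 583·1 + 70·(-8) = 23)
  q = 3: r = 1, s = 0 − 3·1 = -3, t = 1 − 3·(-8) = 25  (check: 583·(-3) + 70·25 = 1)
The row with r = 1 (the gcd) gives the Bezout coefficients s = -3, t = 25.
Result: 583 · (-3) + 70 · (25) = 1.

gcd(583, 70) = 1; s = -3, t = 25 (check: 583·(-3) + 70·25 = 1).


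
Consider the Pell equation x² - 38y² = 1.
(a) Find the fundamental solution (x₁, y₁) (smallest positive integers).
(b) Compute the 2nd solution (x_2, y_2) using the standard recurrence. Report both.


Step 1: Find the fundamental solution (x₁, y₁) of x² - 38y² = 1.
  Expand √38 as a continued fraction. a₀ = ⌊√38⌋ = 6; iterate m_{k+1} = d_k·a_k − m_k, d_{k+1} = (38 − m_{k+1}²)/d_k, a_{k+1} = ⌊(a₀ + m_{k+1})/d_{k+1}⌋ (starting m₀ = 0, d₀ = 1), with convergents p_k = a_k·p_{k-1} + p_{k-2}, q_k = a_k·q_{k-1} + q_{k-2} (p₋₁ = 1, q₋₁ = 0):
  k = 0: a₀ = 6; p₀/q₀ = 6/1; p₀² − 38·q₀² = 36 − 38 = -2.
  k = 1: m = 6, d = 2, a = ⌊(6 + 6)/2⌋ = 6; p/q = (6·6 + 1)/(6·1 + 0) = 37/6; p² − 38·q² = 1369 − 1368 = 1.
  The first convergent with p² − 38·q² = 1 gives the fundamental solution (x₁, y₁) = (37, 6).
Step 2: Apply the recurrence (x_{n+1}, y_{n+1}) = (x₁x_n + 38y₁y_n, x₁y_n + y₁x_n) repeatedly.
  From (x_1, y_1) = (37, 6): x_2 = 37·37 + 38·6·6 = 2737; y_2 = 37·6 + 6·37 = 444.
Step 3: Verify x_2² - 38·y_2² = 7491169 - 7491168 = 1 (should be 1). ✓

(x_1, y_1) = (37, 6); (x_2, y_2) = (2737, 444).


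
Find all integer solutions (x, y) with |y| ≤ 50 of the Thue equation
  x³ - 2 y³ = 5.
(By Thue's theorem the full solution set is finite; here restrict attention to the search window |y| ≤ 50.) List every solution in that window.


The equation is x³ - 2y³ = 5. For fixed y, x³ = 2·y³ + 5, so a solution requires the RHS to be a perfect cube.
Strategy: iterate y from -50 to 50, compute RHS = 2·y³ + 5, and check whether it is a (positive or negative) perfect cube.
Check small values of y:
  y = 0: RHS = 5 is not a perfect cube.
  y = 1: RHS = 7 is not a perfect cube.
  y = -1: RHS = 3 is not a perfect cube.
  y = 2: RHS = 21 is not a perfect cube.
  y = -2: RHS = -11 is not a perfect cube.
  y = 3: RHS = 59 is not a perfect cube.
  y = -3: RHS = -49 is not a perfect cube.
Continuing the search up to |y| = 50 finds no solutions either.
No (x, y) in the scanned range satisfies the equation.

No integer solutions with |y| ≤ 50.


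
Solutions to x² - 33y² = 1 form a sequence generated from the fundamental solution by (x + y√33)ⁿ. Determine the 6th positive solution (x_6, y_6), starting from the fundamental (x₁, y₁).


Step 1: Find the fundamental solution (x₁, y₁) of x² - 33y² = 1.
  Expand √33 as a continued fraction. a₀ = ⌊√33⌋ = 5; iterate m_{k+1} = d_k·a_k − m_k, d_{k+1} = (33 − m_{k+1}²)/d_k, a_{k+1} = ⌊(a₀ + m_{k+1})/d_{k+1}⌋ (starting m₀ = 0, d₀ = 1), with convergents p_k = a_k·p_{k-1} + p_{k-2}, q_k = a_k·q_{k-1} + q_{k-2} (p₋₁ = 1, q₋₁ = 0):
  k = 0: a₀ = 5; p₀/q₀ = 5/1; p₀² − 33·q₀² = 25 − 33 = -8.
  k = 1: m = 5, d = 8, a = ⌊(5 + 5)/8⌋ = 1; p/q = (1·5 + 1)/(1·1 + 0) = 6/1; p² − 33·q² = 36 − 33 = 3.
  k = 2: m = 3, d = 3, a = ⌊(5 + 3)/3⌋ = 2; p/q = (2·6 + 5)/(2·1 + 1) = 17/3; p² − 33·q² = 289 − 297 = -8.
  k = 3: m = 3, d = 8, a = ⌊(5 + 3)/8⌋ = 1; p/q = (1·17 + 6)/(1·3 + 1) = 23/4; p² − 33·q² = 529 − 528 = 1.
  The first convergent with p² − 33·q² = 1 gives the fundamental solution (x₁, y₁) = (23, 4).
Step 2: Apply the recurrence (x_{n+1}, y_{n+1}) = (x₁x_n + 33y₁y_n, x₁y_n + y₁x_n) repeatedly.
  From (x_1, y_1) = (23, 4): x_2 = 23·23 + 33·4·4 = 1057; y_2 = 23·4 + 4·23 = 184.
  From (x_2, y_2) = (1057, 184): x_3 = 23·1057 + 33·4·184 = 48599; y_3 = 23·184 + 4·1057 = 8460.
  From (x_3, y_3) = (48599, 8460): x_4 = 23·48599 + 33·4·8460 = 2234497; y_4 = 23·8460 + 4·48599 = 388976.
  From (x_4, y_4) = (2234497, 388976): x_5 = 23·2234497 + 33·4·388976 = 102738263; y_5 = 23·388976 + 4·2234497 = 17884436.
  From (x_5, y_5) = (102738263, 17884436): x_6 = 23·102738263 + 33·4·17884436 = 4723725601; y_6 = 23·17884436 + 4·102738263 = 822295080.
Step 3: Verify x_6² - 33·y_6² = 22313583553542811201 - 22313583553542811200 = 1 (should be 1). ✓

(x_1, y_1) = (23, 4); (x_6, y_6) = (4723725601, 822295080).


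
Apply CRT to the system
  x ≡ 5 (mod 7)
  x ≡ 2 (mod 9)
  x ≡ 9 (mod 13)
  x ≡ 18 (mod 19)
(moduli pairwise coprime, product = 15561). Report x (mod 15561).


Product of moduli M = 7 · 9 · 13 · 19 = 15561.
Merge one congruence at a time:
  Start: x ≡ 5 (mod 7).
  Combine with x ≡ 2 (mod 9); new modulus lcm = 63.
    Write x = 5 + 7·t and substitute into x ≡ 2 (mod 9): 7·t ≡ 2 − 5 = -3 (mod 9).
    Reduce coefficients mod 9: 7·t ≡ 6 (mod 9).
    The inverse of 7 mod 9 is 4 (since 7·4 = 28 = 3·9 + 1), so t ≡ 4·6 = 24 ≡ 6 (mod 9).
    Then x = 5 + 7·6 = 47, valid modulo lcm(7, 9) = 63: x ≡ 47 (mod 63).
  Combine with x ≡ 9 (mod 13); new modulus lcm = 819.
    Write x = 47 + 63·t and substitute into x ≡ 9 (mod 13): 63·t ≡ 9 − 47 = -38 (mod 13).
    Reduce coefficients mod 13: 11·t ≡ 1 (mod 13).
    The inverse of 11 mod 13 is 6 (since 11·6 = 66 = 5·13 + 1), so t ≡ 6·1 = 6 ≡ 6 (mod 13).
    Then x = 47 + 63·6 = 425, valid modulo lcm(63, 13) = 819: x ≡ 425 (mod 819).
  Combine with x ≡ 18 (mod 19); new modulus lcm = 15561.
    Write x = 425 + 819·t and substitute into x ≡ 18 (mod 19): 819·t ≡ 18 − 425 = -407 (mod 19).
    Reduce coefficients mod 19: 2·t ≡ 11 (mod 19).
    The inverse of 2 mod 19 is 10 (since 2·10 = 20 = 1·19 + 1), so t ≡ 10·11 = 110 ≡ 15 (mod 19).
    Then x = 425 + 819·15 = 12710, valid modulo lcm(819, 19) = 15561: x ≡ 12710 (mod 15561).
Verify against each original: 12710 mod 7 = 5, 12710 mod 9 = 2, 12710 mod 13 = 9, 12710 mod 19 = 18.

x ≡ 12710 (mod 15561).


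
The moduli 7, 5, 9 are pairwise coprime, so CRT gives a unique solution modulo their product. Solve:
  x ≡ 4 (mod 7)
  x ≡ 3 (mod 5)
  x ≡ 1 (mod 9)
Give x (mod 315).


Moduli 7, 5, 9 are pairwise coprime; by CRT there is a unique solution modulo M = 7 · 5 · 9 = 315.
Solve pairwise, accumulating the modulus:
  Start with x ≡ 4 (mod 7).
  Combine with x ≡ 3 (mod 5): since gcd(7, 5) = 1, we get a unique residue mod 35.
    Write x = 4 + 7·t and substitute into x ≡ 3 (mod 5): 7·t ≡ 3 − 4 = -1 (mod 5).
    Reduce coefficients mod 5: 2·t ≡ 4 (mod 5).
    The inverse of 2 mod 5 is 3 (since 2·3 = 6 = 1·5 + 1), so t ≡ 3·4 = 12 ≡ 2 (mod 5).
    Then x = 4 + 7·2 = 18, valid modulo lcm(7, 5) = 35: x ≡ 18 (mod 35).
  Combine with x ≡ 1 (mod 9): since gcd(35, 9) = 1, we get a unique residue mod 315.
    Write x = 18 + 35·t and substitute into x ≡ 1 (mod 9): 35·t ≡ 1 − 18 = -17 (mod 9).
    Reduce coefficients mod 9: 8·t ≡ 1 (mod 9).
    The inverse of 8 mod 9 is 8 (since 8·8 = 64 = 7·9 + 1), so t ≡ 8·1 = 8 ≡ 8 (mod 9).
    Then x = 18 + 35·8 = 298, valid modulo lcm(35, 9) = 315: x ≡ 298 (mod 315).
Verify: 298 mod 7 = 4 ✓, 298 mod 5 = 3 ✓, 298 mod 9 = 1 ✓.

x ≡ 298 (mod 315).


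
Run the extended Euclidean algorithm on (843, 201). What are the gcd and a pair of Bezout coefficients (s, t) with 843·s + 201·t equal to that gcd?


Euclidean algorithm on (843, 201) — divide until remainder is 0:
  843 = 4 · 201 + 39
  201 = 5 · 39 + 6
  39 = 6 · 6 + 3
  6 = 2 · 3 + 0
gcd(843, 201) = 3.
Track Bezout coefficients alongside the remainders: start with r₀ = 843 = a·1 + b·0 (s = 1, t = 0) and r₁ = 201 = a·0 + b·1 (s = 0, t = 1); each new remainder r_{k+1} = r_{k-1} − q_k·r_k inherits s_{k+1} = s_{k-1} − q_k·s_k, t_{k+1} = t_{k-1} − q_k·t_k, so r_k = a·s_k + b·t_k at every step:
  q = 4: r = 39, s = 1 − 4·0 = 1, t = 0 − 4·1 = -4  (check: 843·1 + 201·(-4) = 39)
  q = 5: r = 6, s = 0 − 5·1 = -5, t = 1 − 5·(-4) = 21  (check: 843·(-5) + 201·21 = 6)
  q = 6: r = 3, s = 1 − 6·(-5) = 31, t = -4 − 6·21 = -130  (check: 843·31 + 201·(-130) = 3)
The row with r = 3 (the gcd) gives the Bezout coefficients s = 31, t = -130.
Result: 843 · (31) + 201 · (-130) = 3.

gcd(843, 201) = 3; s = 31, t = -130 (check: 843·31 + 201·(-130) = 3).


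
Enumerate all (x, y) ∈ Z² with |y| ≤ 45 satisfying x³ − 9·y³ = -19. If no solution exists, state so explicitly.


The equation is x³ - 9y³ = -19. For fixed y, x³ = 9·y³ − 19, so a solution requires the RHS to be a perfect cube.
Strategy: iterate y from -45 to 45, compute RHS = 9·y³ − 19, and check whether it is a (positive or negative) perfect cube.
Check small values of y:
  y = 0: RHS = -19 is not a perfect cube.
  y = 1: RHS = -10 is not a perfect cube.
  y = -1: RHS = -28 is not a perfect cube.
  y = 2: RHS = 53 is not a perfect cube.
  y = -2: RHS = -91 is not a perfect cube.
  y = 3: RHS = 224 is not a perfect cube.
  y = -3: RHS = -262 is not a perfect cube.
Continuing the search up to |y| = 45 finds no solutions either.
No (x, y) in the scanned range satisfies the equation.

No integer solutions with |y| ≤ 45.


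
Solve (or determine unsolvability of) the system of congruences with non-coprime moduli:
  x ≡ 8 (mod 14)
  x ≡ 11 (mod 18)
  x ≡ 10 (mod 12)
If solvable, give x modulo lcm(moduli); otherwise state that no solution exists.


Moduli 14, 18, 12 are not pairwise coprime, so CRT works modulo lcm(m_i) when all pairwise compatibility conditions hold.
Pairwise compatibility: gcd(m_i, m_j) must divide a_i - a_j for every pair.
Merge one congruence at a time:
  Start: x ≡ 8 (mod 14).
  Combine with x ≡ 11 (mod 18): gcd(14, 18) = 2, and 11 - 8 = 3 is NOT divisible by 2.
    ⇒ system is inconsistent (no integer solution).

No solution (the system is inconsistent).


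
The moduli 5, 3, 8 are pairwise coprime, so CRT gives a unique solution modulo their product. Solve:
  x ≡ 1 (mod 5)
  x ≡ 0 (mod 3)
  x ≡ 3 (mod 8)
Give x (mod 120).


Moduli 5, 3, 8 are pairwise coprime; by CRT there is a unique solution modulo M = 5 · 3 · 8 = 120.
Solve pairwise, accumulating the modulus:
  Start with x ≡ 1 (mod 5).
  Combine with x ≡ 0 (mod 3): since gcd(5, 3) = 1, we get a unique residue mod 15.
    Write x = 1 + 5·t and substitute into x ≡ 0 (mod 3): 5·t ≡ 0 − 1 = -1 (mod 3).
    Reduce coefficients mod 3: 2·t ≡ 2 (mod 3).
    The inverse of 2 mod 3 is 2 (since 2·2 = 4 = 1·3 + 1), so t ≡ 2·2 = 4 ≡ 1 (mod 3).
    Then x = 1 + 5·1 = 6, valid modulo lcm(5, 3) = 15: x ≡ 6 (mod 15).
  Combine with x ≡ 3 (mod 8): since gcd(15, 8) = 1, we get a unique residue mod 120.
    Write x = 6 + 15·t and substitute into x ≡ 3 (mod 8): 15·t ≡ 3 − 6 = -3 (mod 8).
    Reduce coefficients mod 8: 7·t ≡ 5 (mod 8).
    The inverse of 7 mod 8 is 7 (since 7·7 = 49 = 6·8 + 1), so t ≡ 7·5 = 35 ≡ 3 (mod 8).
    Then x = 6 + 15·3 = 51, valid modulo lcm(15, 8) = 120: x ≡ 51 (mod 120).
Verify: 51 mod 5 = 1 ✓, 51 mod 3 = 0 ✓, 51 mod 8 = 3 ✓.

x ≡ 51 (mod 120).


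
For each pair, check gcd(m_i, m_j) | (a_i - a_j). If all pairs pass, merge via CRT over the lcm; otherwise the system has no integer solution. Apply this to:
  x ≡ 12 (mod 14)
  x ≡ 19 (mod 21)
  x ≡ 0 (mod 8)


Moduli 14, 21, 8 are not pairwise coprime, so CRT works modulo lcm(m_i) when all pairwise compatibility conditions hold.
Pairwise compatibility: gcd(m_i, m_j) must divide a_i - a_j for every pair.
Merge one congruence at a time:
  Start: x ≡ 12 (mod 14).
  Combine with x ≡ 19 (mod 21): gcd(14, 21) = 7; 19 - 12 = 7, which IS divisible by 7, so compatible.
    Write x = 12 + 14·t and substitute into x ≡ 19 (mod 21): 14·t ≡ 19 − 12 = 7 (mod 21).
    Divide the congruence (and modulus) by g = 7: 2·t ≡ 1 (mod 3).
    The inverse of 2 mod 3 is 2 (since 2·2 = 4 = 1·3 + 1), so t ≡ 2·1 = 2 ≡ 2 (mod 3).
    Then x = 12 + 14·2 = 40, valid modulo lcm(14, 21) = 42: x ≡ 40 (mod 42).
  Combine with x ≡ 0 (mod 8): gcd(42, 8) = 2; 0 - 40 = -40, which IS divisible by 2, so compatible.
    Write x = 40 + 42·t and substitute into x ≡ 0 (mod 8): 42·t ≡ 0 − 40 = -40 (mod 8).
    Divide the congruence (and modulus) by g = 2: 21·t ≡ -20 (mod 4).
    Reduce coefficients mod 4: 1·t ≡ 0 (mod 4).
    So t ≡ 0 (mod 4).
    Then x = 40 + 42·0 = 40, valid modulo lcm(42, 8) = 168: x ≡ 40 (mod 168).
Verify: 40 mod 14 = 12, 40 mod 21 = 19, 40 mod 8 = 0.

x ≡ 40 (mod 168).


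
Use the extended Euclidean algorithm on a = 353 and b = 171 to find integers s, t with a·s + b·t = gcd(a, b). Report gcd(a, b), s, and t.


Euclidean algorithm on (353, 171) — divide until remainder is 0:
  353 = 2 · 171 + 11
  171 = 15 · 11 + 6
  11 = 1 · 6 + 5
  6 = 1 · 5 + 1
  5 = 5 · 1 + 0
gcd(353, 171) = 1.
Track Bezout coefficients alongside the remainders: start with r₀ = 353 = a·1 + b·0 (s = 1, t = 0) and r₁ = 171 = a·0 + b·1 (s = 0, t = 1); each new remainder r_{k+1} = r_{k-1} − q_k·r_k inherits s_{k+1} = s_{k-1} − q_k·s_k, t_{k+1} = t_{k-1} − q_k·t_k, so r_k = a·s_k + b·t_k at every step:
  q = 2: r = 11, s = 1 − 2·0 = 1, t = 0 − 2·1 = -2  (check: 353·1 + 171·(-2) = 11)
  q = 15: r = 6, s = 0 − 15·1 = -15, t = 1 − 15·(-2) = 31  (check: 353·(-15) + 171·31 = 6)
  q = 1: r = 5, s = 1 − 1·(-15) = 16, t = -2 − 1·31 = -33  (check: 353·16 + 171·(-33) = 5)
  q = 1: r = 1, s = -15 − 1·16 = -31, t = 31 − 1·(-33) = 64  (check: 353·(-31) + 171·64 = 1)
The row with r = 1 (the gcd) gives the Bezout coefficients s = -31, t = 64.
Result: 353 · (-31) + 171 · (64) = 1.

gcd(353, 171) = 1; s = -31, t = 64 (check: 353·(-31) + 171·64 = 1).


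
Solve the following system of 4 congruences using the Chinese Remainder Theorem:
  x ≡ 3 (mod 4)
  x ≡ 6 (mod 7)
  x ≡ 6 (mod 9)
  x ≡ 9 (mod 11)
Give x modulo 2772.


Product of moduli M = 4 · 7 · 9 · 11 = 2772.
Merge one congruence at a time:
  Start: x ≡ 3 (mod 4).
  Combine with x ≡ 6 (mod 7); new modulus lcm = 28.
    Write x = 3 + 4·t and substitute into x ≡ 6 (mod 7): 4·t ≡ 6 − 3 = 3 (mod 7).
    The inverse of 4 mod 7 is 2 (since 4·2 = 8 = 1·7 + 1), so t ≡ 2·3 = 6 ≡ 6 (mod 7).
    Then x = 3 + 4·6 = 27, valid modulo lcm(4, 7) = 28: x ≡ 27 (mod 28).
  Combine with x ≡ 6 (mod 9); new modulus lcm = 252.
    Write x = 27 + 28·t and substitute into x ≡ 6 (mod 9): 28·t ≡ 6 − 27 = -21 (mod 9).
    Reduce coefficients mod 9: 1·t ≡ 6 (mod 9).
    So t ≡ 6 (mod 9).
    Then x = 27 + 28·6 = 195, valid modulo lcm(28, 9) = 252: x ≡ 195 (mod 252).
  Combine with x ≡ 9 (mod 11); new modulus lcm = 2772.
    Write x = 195 + 252·t and substitute into x ≡ 9 (mod 11): 252·t ≡ 9 − 195 = -186 (mod 11).
    Reduce coefficients mod 11: 10·t ≡ 1 (mod 11).
    The inverse of 10 mod 11 is 10 (since 10·10 = 100 = 9·11 + 1), so t ≡ 10·1 = 10 ≡ 10 (mod 11).
    Then x = 195 + 252·10 = 2715, valid modulo lcm(252, 11) = 2772: x ≡ 2715 (mod 2772).
Verify against each original: 2715 mod 4 = 3, 2715 mod 7 = 6, 2715 mod 9 = 6, 2715 mod 11 = 9.

x ≡ 2715 (mod 2772).


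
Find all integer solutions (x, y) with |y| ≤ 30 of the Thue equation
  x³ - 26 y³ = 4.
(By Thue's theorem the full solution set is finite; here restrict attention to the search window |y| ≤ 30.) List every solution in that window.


The equation is x³ - 26y³ = 4. For fixed y, x³ = 26·y³ + 4, so a solution requires the RHS to be a perfect cube.
Strategy: iterate y from -30 to 30, compute RHS = 26·y³ + 4, and check whether it is a (positive or negative) perfect cube.
Check small values of y:
  y = 0: RHS = 4 is not a perfect cube.
  y = 1: RHS = 30 is not a perfect cube.
  y = -1: RHS = -22 is not a perfect cube.
  y = 2: RHS = 212 is not a perfect cube.
  y = -2: RHS = -204 is not a perfect cube.
  y = 3: RHS = 706 is not a perfect cube.
  y = -3: RHS = -698 is not a perfect cube.
Continuing the search up to |y| = 30 finds no solutions either.
No (x, y) in the scanned range satisfies the equation.

No integer solutions with |y| ≤ 30.


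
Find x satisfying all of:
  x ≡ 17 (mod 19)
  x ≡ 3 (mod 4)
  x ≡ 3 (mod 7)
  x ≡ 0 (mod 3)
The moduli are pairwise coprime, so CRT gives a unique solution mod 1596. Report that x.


Product of moduli M = 19 · 4 · 7 · 3 = 1596.
Merge one congruence at a time:
  Start: x ≡ 17 (mod 19).
  Combine with x ≡ 3 (mod 4); new modulus lcm = 76.
    Write x = 17 + 19·t and substitute into x ≡ 3 (mod 4): 19·t ≡ 3 − 17 = -14 (mod 4).
    Reduce coefficients mod 4: 3·t ≡ 2 (mod 4).
    The inverse of 3 mod 4 is 3 (since 3·3 = 9 = 2·4 + 1), so t ≡ 3·2 = 6 ≡ 2 (mod 4).
    Then x = 17 + 19·2 = 55, valid modulo lcm(19, 4) = 76: x ≡ 55 (mod 76).
  Combine with x ≡ 3 (mod 7); new modulus lcm = 532.
    Write x = 55 + 76·t and substitute into x ≡ 3 (mod 7): 76·t ≡ 3 − 55 = -52 (mod 7).
    Reduce coefficients mod 7: 6·t ≡ 4 (mod 7).
    The inverse of 6 mod 7 is 6 (since 6·6 = 36 = 5·7 + 1), so t ≡ 6·4 = 24 ≡ 3 (mod 7).
    Then x = 55 + 76·3 = 283, valid modulo lcm(76, 7) = 532: x ≡ 283 (mod 532).
  Combine with x ≡ 0 (mod 3); new modulus lcm = 1596.
    Write x = 283 + 532·t and substitute into x ≡ 0 (mod 3): 532·t ≡ 0 − 283 = -283 (mod 3).
    Reduce coefficients mod 3: 1·t ≡ 2 (mod 3).
    So t ≡ 2 (mod 3).
    Then x = 283 + 532·2 = 1347, valid modulo lcm(532, 3) = 1596: x ≡ 1347 (mod 1596).
Verify against each original: 1347 mod 19 = 17, 1347 mod 4 = 3, 1347 mod 7 = 3, 1347 mod 3 = 0.

x ≡ 1347 (mod 1596).


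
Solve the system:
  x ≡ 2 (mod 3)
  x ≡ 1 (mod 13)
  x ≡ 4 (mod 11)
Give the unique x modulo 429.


Moduli 3, 13, 11 are pairwise coprime; by CRT there is a unique solution modulo M = 3 · 13 · 11 = 429.
Solve pairwise, accumulating the modulus:
  Start with x ≡ 2 (mod 3).
  Combine with x ≡ 1 (mod 13): since gcd(3, 13) = 1, we get a unique residue mod 39.
    Write x = 2 + 3·t and substitute into x ≡ 1 (mod 13): 3·t ≡ 1 − 2 = -1 (mod 13).
    Reduce coefficients mod 13: 3·t ≡ 12 (mod 13).
    The inverse of 3 mod 13 is 9 (since 3·9 = 27 = 2·13 + 1), so t ≡ 9·12 = 108 ≡ 4 (mod 13).
    Then x = 2 + 3·4 = 14, valid modulo lcm(3, 13) = 39: x ≡ 14 (mod 39).
  Combine with x ≡ 4 (mod 11): since gcd(39, 11) = 1, we get a unique residue mod 429.
    Write x = 14 + 39·t and substitute into x ≡ 4 (mod 11): 39·t ≡ 4 − 14 = -10 (mod 11).
    Reduce coefficients mod 11: 6·t ≡ 1 (mod 11).
    The inverse of 6 mod 11 is 2 (since 6·2 = 12 = 1·11 + 1), so t ≡ 2·1 = 2 ≡ 2 (mod 11).
    Then x = 14 + 39·2 = 92, valid modulo lcm(39, 11) = 429: x ≡ 92 (mod 429).
Verify: 92 mod 3 = 2 ✓, 92 mod 13 = 1 ✓, 92 mod 11 = 4 ✓.

x ≡ 92 (mod 429).


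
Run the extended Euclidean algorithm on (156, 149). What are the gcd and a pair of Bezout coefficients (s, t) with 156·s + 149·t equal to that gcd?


Euclidean algorithm on (156, 149) — divide until remainder is 0:
  156 = 1 · 149 + 7
  149 = 21 · 7 + 2
  7 = 3 · 2 + 1
  2 = 2 · 1 + 0
gcd(156, 149) = 1.
Track Bezout coefficients alongside the remainders: start with r₀ = 156 = a·1 + b·0 (s = 1, t = 0) and r₁ = 149 = a·0 + b·1 (s = 0, t = 1); each new remainder r_{k+1} = r_{k-1} − q_k·r_k inherits s_{k+1} = s_{k-1} − q_k·s_k, t_{k+1} = t_{k-1} − q_k·t_k, so r_k = a·s_k + b·t_k at every step:
  q = 1: r = 7, s = 1 − 1·0 = 1, t = 0 − 1·1 = -1  (check: 156·1 + 149·(-1) = 7)
  q = 21: r = 2, s = 0 − 21·1 = -21, t = 1 − 21·(-1) = 22  (check: 156·(-21) + 149·22 = 2)
  q = 3: r = 1, s = 1 − 3·(-21) = 64, t = -1 − 3·22 = -67  (check: 156·64 + 149·(-67) = 1)
The row with r = 1 (the gcd) gives the Bezout coefficients s = 64, t = -67.
Result: 156 · (64) + 149 · (-67) = 1.

gcd(156, 149) = 1; s = 64, t = -67 (check: 156·64 + 149·(-67) = 1).


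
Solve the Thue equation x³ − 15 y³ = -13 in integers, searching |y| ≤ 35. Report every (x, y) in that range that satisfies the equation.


The equation is x³ - 15y³ = -13. For fixed y, x³ = 15·y³ − 13, so a solution requires the RHS to be a perfect cube.
Strategy: iterate y from -35 to 35, compute RHS = 15·y³ − 13, and check whether it is a (positive or negative) perfect cube.
Check small values of y:
  y = 0: RHS = -13 is not a perfect cube.
  y = 1: RHS = 2 is not a perfect cube.
  y = -1: RHS = -28 is not a perfect cube.
  y = 2: RHS = 107 is not a perfect cube.
  y = -2: RHS = -133 is not a perfect cube.
  y = 3: RHS = 392 is not a perfect cube.
  y = -3: RHS = -418 is not a perfect cube.
Continuing the search up to |y| = 35 finds no solutions either.
No (x, y) in the scanned range satisfies the equation.

No integer solutions with |y| ≤ 35.


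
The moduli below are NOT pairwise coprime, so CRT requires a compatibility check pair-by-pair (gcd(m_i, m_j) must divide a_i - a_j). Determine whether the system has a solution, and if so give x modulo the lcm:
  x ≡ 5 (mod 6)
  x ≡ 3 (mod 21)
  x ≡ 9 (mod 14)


Moduli 6, 21, 14 are not pairwise coprime, so CRT works modulo lcm(m_i) when all pairwise compatibility conditions hold.
Pairwise compatibility: gcd(m_i, m_j) must divide a_i - a_j for every pair.
Merge one congruence at a time:
  Start: x ≡ 5 (mod 6).
  Combine with x ≡ 3 (mod 21): gcd(6, 21) = 3, and 3 - 5 = -2 is NOT divisible by 3.
    ⇒ system is inconsistent (no integer solution).

No solution (the system is inconsistent).


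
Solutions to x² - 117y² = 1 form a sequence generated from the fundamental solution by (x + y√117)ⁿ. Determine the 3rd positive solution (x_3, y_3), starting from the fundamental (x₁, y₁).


Step 1: Find the fundamental solution (x₁, y₁) of x² - 117y² = 1.
  Expand √117 as a continued fraction. a₀ = ⌊√117⌋ = 10; iterate m_{k+1} = d_k·a_k − m_k, d_{k+1} = (117 − m_{k+1}²)/d_k, a_{k+1} = ⌊(a₀ + m_{k+1})/d_{k+1}⌋ (starting m₀ = 0, d₀ = 1), with convergents p_k = a_k·p_{k-1} + p_{k-2}, q_k = a_k·q_{k-1} + q_{k-2} (p₋₁ = 1, q₋₁ = 0):
  k = 0: a₀ = 10; p₀/q₀ = 10/1; p₀² − 117·q₀² = 100 − 117 = -17.
  k = 1: m = 10, d = 17, a = ⌊(10 + 10)/17⌋ = 1; p/q = (1·10 + 1)/(1·1 + 0) = 11/1; p² − 117·q² = 121 − 117 = 4.
  k = 2: m = 7, d = 4, a = ⌊(10 + 7)/4⌋ = 4; p/q = (4·11 + 10)/(4·1 + 1) = 54/5; p² − 117·q² = 2916 − 2925 = -9.
  k = 3: m = 9, d = 9, a = ⌊(10 + 9)/9⌋ = 2; p/q = (2·54 + 11)/(2·5 + 1) = 119/11; p² − 117·q² = 14161 − 14157 = 4.
  k = 4: m = 9, d = 4, a = ⌊(10 + 9)/4⌋ = 4; p/q = (4·119 + 54)/(4·11 + 5) = 530/49; p² − 117·q² = 280900 − 280917 = -17.
  k = 5: m = 7, d = 17, a = ⌊(10 + 7)/17⌋ = 1; p/q = (1·530 + 119)/(1·49 + 11) = 649/60; p² − 117·q² = 421201 − 421200 = 1.
  The first convergent with p² − 117·q² = 1 gives the fundamental solution (x₁, y₁) = (649, 60).
Step 2: Apply the recurrence (x_{n+1}, y_{n+1}) = (x₁x_n + 117y₁y_n, x₁y_n + y₁x_n) repeatedly.
  From (x_1, y_1) = (649, 60): x_2 = 649·649 + 117·60·60 = 842401; y_2 = 649·60 + 60·649 = 77880.
  From (x_2, y_2) = (842401, 77880): x_3 = 649·842401 + 117·60·77880 = 1093435849; y_3 = 649·77880 + 60·842401 = 101088180.
Step 3: Verify x_3² - 117·y_3² = 1195601955878350801 - 1195601955878350800 = 1 (should be 1). ✓

(x_1, y_1) = (649, 60); (x_3, y_3) = (1093435849, 101088180).


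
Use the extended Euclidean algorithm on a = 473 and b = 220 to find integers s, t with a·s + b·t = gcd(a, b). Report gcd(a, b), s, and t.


Euclidean algorithm on (473, 220) — divide until remainder is 0:
  473 = 2 · 220 + 33
  220 = 6 · 33 + 22
  33 = 1 · 22 + 11
  22 = 2 · 11 + 0
gcd(473, 220) = 11.
Track Bezout coefficients alongside the remainders: start with r₀ = 473 = a·1 + b·0 (s = 1, t = 0) and r₁ = 220 = a·0 + b·1 (s = 0, t = 1); each new remainder r_{k+1} = r_{k-1} − q_k·r_k inherits s_{k+1} = s_{k-1} − q_k·s_k, t_{k+1} = t_{k-1} − q_k·t_k, so r_k = a·s_k + b·t_k at every step:
  q = 2: r = 33, s = 1 − 2·0 = 1, t = 0 − 2·1 = -2  (check: 473·1 + 220·(-2) = 33)
  q = 6: r = 22, s = 0 − 6·1 = -6, t = 1 − 6·(-2) = 13  (check: 473·(-6) + 220·13 = 22)
  q = 1: r = 11, s = 1 − 1·(-6) = 7, t = -2 − 1·13 = -15  (check: 473·7 + 220·(-15) = 11)
The row with r = 11 (the gcd) gives the Bezout coefficients s = 7, t = -15.
Result: 473 · (7) + 220 · (-15) = 11.

gcd(473, 220) = 11; s = 7, t = -15 (check: 473·7 + 220·(-15) = 11).


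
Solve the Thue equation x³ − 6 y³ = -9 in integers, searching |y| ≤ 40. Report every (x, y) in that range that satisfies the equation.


The equation is x³ - 6y³ = -9. For fixed y, x³ = 6·y³ − 9, so a solution requires the RHS to be a perfect cube.
Strategy: iterate y from -40 to 40, compute RHS = 6·y³ − 9, and check whether it is a (positive or negative) perfect cube.
Check small values of y:
  y = 0: RHS = -9 is not a perfect cube.
  y = 1: RHS = -3 is not a perfect cube.
  y = -1: RHS = -15 is not a perfect cube.
  y = 2: RHS = 39 is not a perfect cube.
  y = -2: RHS = -57 is not a perfect cube.
  y = 3: RHS = 153 is not a perfect cube.
  y = -3: RHS = -171 is not a perfect cube.
Continuing the search up to |y| = 40 finds no solutions either.
No (x, y) in the scanned range satisfies the equation.

No integer solutions with |y| ≤ 40.


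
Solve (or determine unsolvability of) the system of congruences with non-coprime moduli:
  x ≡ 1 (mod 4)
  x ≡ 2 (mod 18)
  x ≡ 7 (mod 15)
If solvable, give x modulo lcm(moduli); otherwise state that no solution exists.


Moduli 4, 18, 15 are not pairwise coprime, so CRT works modulo lcm(m_i) when all pairwise compatibility conditions hold.
Pairwise compatibility: gcd(m_i, m_j) must divide a_i - a_j for every pair.
Merge one congruence at a time:
  Start: x ≡ 1 (mod 4).
  Combine with x ≡ 2 (mod 18): gcd(4, 18) = 2, and 2 - 1 = 1 is NOT divisible by 2.
    ⇒ system is inconsistent (no integer solution).

No solution (the system is inconsistent).


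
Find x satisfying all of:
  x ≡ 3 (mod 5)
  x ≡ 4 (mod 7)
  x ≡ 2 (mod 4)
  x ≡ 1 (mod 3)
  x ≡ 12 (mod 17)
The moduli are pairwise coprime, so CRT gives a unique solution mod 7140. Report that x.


Product of moduli M = 5 · 7 · 4 · 3 · 17 = 7140.
Merge one congruence at a time:
  Start: x ≡ 3 (mod 5).
  Combine with x ≡ 4 (mod 7); new modulus lcm = 35.
    Write x = 3 + 5·t and substitute into x ≡ 4 (mod 7): 5·t ≡ 4 − 3 = 1 (mod 7).
    The inverse of 5 mod 7 is 3 (since 5·3 = 15 = 2·7 + 1), so t ≡ 3·1 = 3 ≡ 3 (mod 7).
    Then x = 3 + 5·3 = 18, valid modulo lcm(5, 7) = 35: x ≡ 18 (mod 35).
  Combine with x ≡ 2 (mod 4); new modulus lcm = 140.
    Write x = 18 + 35·t and substitute into x ≡ 2 (mod 4): 35·t ≡ 2 − 18 = -16 (mod 4).
    Reduce coefficients mod 4: 3·t ≡ 0 (mod 4).
    The inverse of 3 mod 4 is 3 (since 3·3 = 9 = 2·4 + 1), so t ≡ 3·0 = 0 ≡ 0 (mod 4).
    Then x = 18 + 35·0 = 18, valid modulo lcm(35, 4) = 140: x ≡ 18 (mod 140).
  Combine with x ≡ 1 (mod 3); new modulus lcm = 420.
    Write x = 18 + 140·t and substitute into x ≡ 1 (mod 3): 140·t ≡ 1 − 18 = -17 (mod 3).
    Reduce coefficients mod 3: 2·t ≡ 1 (mod 3).
    The inverse of 2 mod 3 is 2 (since 2·2 = 4 = 1·3 + 1), so t ≡ 2·1 = 2 ≡ 2 (mod 3).
    Then x = 18 + 140·2 = 298, valid modulo lcm(140, 3) = 420: x ≡ 298 (mod 420).
  Combine with x ≡ 12 (mod 17); new modulus lcm = 7140.
    Write x = 298 + 420·t and substitute into x ≡ 12 (mod 17): 420·t ≡ 12 − 298 = -286 (mod 17).
    Reduce coefficients mod 17: 12·t ≡ 3 (mod 17).
    The inverse of 12 mod 17 is 10 (since 12·10 = 120 = 7·17 + 1), so t ≡ 10·3 = 30 ≡ 13 (mod 17).
    Then x = 298 + 420·13 = 5758, valid modulo lcm(420, 17) = 7140: x ≡ 5758 (mod 7140).
Verify against each original: 5758 mod 5 = 3, 5758 mod 7 = 4, 5758 mod 4 = 2, 5758 mod 3 = 1, 5758 mod 17 = 12.

x ≡ 5758 (mod 7140).


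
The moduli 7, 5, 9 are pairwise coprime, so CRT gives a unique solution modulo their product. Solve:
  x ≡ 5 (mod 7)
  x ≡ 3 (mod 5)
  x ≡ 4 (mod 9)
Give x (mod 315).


Moduli 7, 5, 9 are pairwise coprime; by CRT there is a unique solution modulo M = 7 · 5 · 9 = 315.
Solve pairwise, accumulating the modulus:
  Start with x ≡ 5 (mod 7).
  Combine with x ≡ 3 (mod 5): since gcd(7, 5) = 1, we get a unique residue mod 35.
    Write x = 5 + 7·t and substitute into x ≡ 3 (mod 5): 7·t ≡ 3 − 5 = -2 (mod 5).
    Reduce coefficients mod 5: 2·t ≡ 3 (mod 5).
    The inverse of 2 mod 5 is 3 (since 2·3 = 6 = 1·5 + 1), so t ≡ 3·3 = 9 ≡ 4 (mod 5).
    Then x = 5 + 7·4 = 33, valid modulo lcm(7, 5) = 35: x ≡ 33 (mod 35).
  Combine with x ≡ 4 (mod 9): since gcd(35, 9) = 1, we get a unique residue mod 315.
    Write x = 33 + 35·t and substitute into x ≡ 4 (mod 9): 35·t ≡ 4 − 33 = -29 (mod 9).
    Reduce coefficients mod 9: 8·t ≡ 7 (mod 9).
    The inverse of 8 mod 9 is 8 (since 8·8 = 64 = 7·9 + 1), so t ≡ 8·7 = 56 ≡ 2 (mod 9).
    Then x = 33 + 35·2 = 103, valid modulo lcm(35, 9) = 315: x ≡ 103 (mod 315).
Verify: 103 mod 7 = 5 ✓, 103 mod 5 = 3 ✓, 103 mod 9 = 4 ✓.

x ≡ 103 (mod 315).
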